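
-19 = -19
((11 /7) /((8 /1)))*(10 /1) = 55 /28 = 1.96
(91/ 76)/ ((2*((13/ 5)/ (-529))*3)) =-18515/ 456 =-40.60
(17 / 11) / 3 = 17 / 33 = 0.52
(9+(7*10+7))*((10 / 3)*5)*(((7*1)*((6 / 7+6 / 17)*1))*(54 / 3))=3715200 / 17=218541.18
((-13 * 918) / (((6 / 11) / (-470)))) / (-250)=-1028313 / 25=-41132.52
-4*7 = -28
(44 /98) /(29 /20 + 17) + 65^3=4965495065 /18081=274625.02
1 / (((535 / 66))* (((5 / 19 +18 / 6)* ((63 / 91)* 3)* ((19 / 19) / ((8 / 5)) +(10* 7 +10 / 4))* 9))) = 1672 / 60452325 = 0.00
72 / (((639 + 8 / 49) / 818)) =2885904 / 31319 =92.15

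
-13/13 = -1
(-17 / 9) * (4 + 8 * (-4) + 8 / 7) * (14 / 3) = 6392 / 27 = 236.74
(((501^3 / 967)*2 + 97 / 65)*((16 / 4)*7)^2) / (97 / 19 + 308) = 243516663886384 / 373924395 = 651245.73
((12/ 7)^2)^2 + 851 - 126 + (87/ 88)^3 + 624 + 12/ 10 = 11124642895747/ 8181071360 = 1359.80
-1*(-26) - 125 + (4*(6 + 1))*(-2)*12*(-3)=1917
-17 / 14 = -1.21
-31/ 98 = -0.32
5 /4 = 1.25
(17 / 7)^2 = 289 / 49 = 5.90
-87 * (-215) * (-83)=-1552515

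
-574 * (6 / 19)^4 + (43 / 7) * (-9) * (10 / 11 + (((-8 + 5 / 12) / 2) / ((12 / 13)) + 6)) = -51566731081 / 321110944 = -160.59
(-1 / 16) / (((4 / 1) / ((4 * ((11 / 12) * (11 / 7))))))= -121 / 1344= -0.09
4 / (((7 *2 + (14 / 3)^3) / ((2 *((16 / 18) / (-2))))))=-48 / 1561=-0.03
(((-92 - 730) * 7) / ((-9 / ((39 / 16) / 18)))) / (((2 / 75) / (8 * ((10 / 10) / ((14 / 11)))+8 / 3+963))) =3155554.77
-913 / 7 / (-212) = 913 / 1484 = 0.62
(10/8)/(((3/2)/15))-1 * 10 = 5/2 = 2.50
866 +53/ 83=71931/ 83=866.64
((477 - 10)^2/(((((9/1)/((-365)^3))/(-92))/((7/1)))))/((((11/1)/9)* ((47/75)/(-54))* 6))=-8916849807688853.97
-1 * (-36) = 36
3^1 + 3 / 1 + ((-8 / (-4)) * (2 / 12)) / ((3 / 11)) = 65 / 9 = 7.22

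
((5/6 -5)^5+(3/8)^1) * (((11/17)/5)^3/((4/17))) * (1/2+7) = -44962511/518400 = -86.73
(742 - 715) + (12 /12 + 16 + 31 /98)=4343 /98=44.32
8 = 8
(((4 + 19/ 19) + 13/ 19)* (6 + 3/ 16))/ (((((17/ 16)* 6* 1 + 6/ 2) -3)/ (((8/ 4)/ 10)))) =1782/ 1615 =1.10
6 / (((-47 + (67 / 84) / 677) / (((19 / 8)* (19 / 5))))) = -15397011 / 13363645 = -1.15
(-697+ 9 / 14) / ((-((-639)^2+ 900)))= 9749 / 5729094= 0.00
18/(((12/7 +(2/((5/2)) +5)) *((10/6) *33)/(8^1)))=1008/2893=0.35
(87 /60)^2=841 /400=2.10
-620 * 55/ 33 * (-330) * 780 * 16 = 4255680000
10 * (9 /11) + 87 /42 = 1579 /154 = 10.25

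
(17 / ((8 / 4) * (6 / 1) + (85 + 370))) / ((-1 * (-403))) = 17 / 188201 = 0.00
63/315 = 1/5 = 0.20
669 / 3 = 223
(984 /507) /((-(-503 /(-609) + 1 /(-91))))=-49938 /20969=-2.38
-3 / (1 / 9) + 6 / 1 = -21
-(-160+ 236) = -76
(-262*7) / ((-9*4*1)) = 50.94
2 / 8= 1 / 4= 0.25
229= 229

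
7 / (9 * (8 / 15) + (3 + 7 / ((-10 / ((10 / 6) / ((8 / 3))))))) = 0.95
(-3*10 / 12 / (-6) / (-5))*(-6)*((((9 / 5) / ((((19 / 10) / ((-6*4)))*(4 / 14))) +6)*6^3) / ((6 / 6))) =-150984 / 19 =-7946.53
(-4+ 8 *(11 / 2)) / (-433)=-40 / 433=-0.09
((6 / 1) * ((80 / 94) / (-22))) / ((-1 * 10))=0.02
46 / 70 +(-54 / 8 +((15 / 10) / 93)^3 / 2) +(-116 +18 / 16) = -2018101887 / 16682960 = -120.97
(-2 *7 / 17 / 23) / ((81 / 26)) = -364 / 31671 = -0.01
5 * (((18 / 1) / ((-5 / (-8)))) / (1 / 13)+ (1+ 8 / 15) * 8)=5800 / 3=1933.33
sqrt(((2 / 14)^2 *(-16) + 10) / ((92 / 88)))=2 *sqrt(59961) / 161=3.04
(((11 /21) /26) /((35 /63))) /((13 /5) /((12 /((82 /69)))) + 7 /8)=27324 /853307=0.03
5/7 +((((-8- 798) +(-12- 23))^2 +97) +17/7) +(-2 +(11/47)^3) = 514095582559/726761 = 707379.16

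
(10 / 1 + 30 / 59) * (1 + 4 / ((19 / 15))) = 48980 / 1121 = 43.69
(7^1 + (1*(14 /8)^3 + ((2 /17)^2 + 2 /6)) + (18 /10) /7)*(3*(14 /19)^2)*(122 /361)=10750377029 /1506510760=7.14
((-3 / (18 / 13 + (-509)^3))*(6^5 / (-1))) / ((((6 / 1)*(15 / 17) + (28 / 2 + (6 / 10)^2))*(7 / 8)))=-1031097600 / 100239113271689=-0.00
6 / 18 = 1 / 3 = 0.33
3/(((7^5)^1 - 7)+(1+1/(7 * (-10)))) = 70/392023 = 0.00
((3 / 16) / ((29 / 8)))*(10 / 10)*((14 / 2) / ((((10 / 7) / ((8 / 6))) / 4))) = 196 / 145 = 1.35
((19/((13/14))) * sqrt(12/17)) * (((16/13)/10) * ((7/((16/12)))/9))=7448 * sqrt(51)/43095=1.23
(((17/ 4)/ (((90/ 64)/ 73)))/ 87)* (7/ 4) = 17374/ 3915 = 4.44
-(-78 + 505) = -427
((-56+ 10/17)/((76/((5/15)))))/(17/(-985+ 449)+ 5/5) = -42076/167637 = -0.25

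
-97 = -97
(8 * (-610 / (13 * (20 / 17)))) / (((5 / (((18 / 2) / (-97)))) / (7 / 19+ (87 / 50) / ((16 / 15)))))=56735307 / 4791800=11.84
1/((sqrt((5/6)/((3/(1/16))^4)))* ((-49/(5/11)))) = -2304* sqrt(30)/539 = -23.41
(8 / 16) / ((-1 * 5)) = -0.10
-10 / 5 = -2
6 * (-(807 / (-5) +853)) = -20748 / 5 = -4149.60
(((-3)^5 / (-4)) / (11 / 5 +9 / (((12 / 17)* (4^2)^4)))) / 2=39813120 / 2883839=13.81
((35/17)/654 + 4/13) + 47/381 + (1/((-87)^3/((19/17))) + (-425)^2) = 727761622918485403/4029120406818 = 180625.43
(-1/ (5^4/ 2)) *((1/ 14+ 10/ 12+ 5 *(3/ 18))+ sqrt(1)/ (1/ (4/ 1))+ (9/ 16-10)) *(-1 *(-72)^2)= -268488/ 4375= -61.37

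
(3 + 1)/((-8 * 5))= -1/10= -0.10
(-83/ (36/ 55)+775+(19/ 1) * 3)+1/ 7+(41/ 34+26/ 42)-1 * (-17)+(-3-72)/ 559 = 1733870549/ 2394756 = 724.03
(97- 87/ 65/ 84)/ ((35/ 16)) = 706044/ 15925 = 44.34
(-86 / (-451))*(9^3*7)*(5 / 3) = 731430 / 451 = 1621.80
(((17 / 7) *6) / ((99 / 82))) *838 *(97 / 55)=226625368 / 12705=17837.49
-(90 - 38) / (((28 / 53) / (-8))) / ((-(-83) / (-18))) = -99216 / 581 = -170.77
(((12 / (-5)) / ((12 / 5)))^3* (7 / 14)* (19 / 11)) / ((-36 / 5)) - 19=-18.88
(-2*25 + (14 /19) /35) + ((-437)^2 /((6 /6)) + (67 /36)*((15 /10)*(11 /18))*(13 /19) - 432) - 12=7817142769 /41040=190476.19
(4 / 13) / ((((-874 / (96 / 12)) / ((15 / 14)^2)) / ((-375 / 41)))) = 337500 / 11413129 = 0.03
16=16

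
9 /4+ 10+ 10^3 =4049 /4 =1012.25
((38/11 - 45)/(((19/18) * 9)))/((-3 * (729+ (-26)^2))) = 914/880935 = 0.00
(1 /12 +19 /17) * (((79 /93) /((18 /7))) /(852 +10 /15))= 135485 /291182256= 0.00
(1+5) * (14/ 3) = 28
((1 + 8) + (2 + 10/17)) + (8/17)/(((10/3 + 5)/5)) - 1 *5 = 584/85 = 6.87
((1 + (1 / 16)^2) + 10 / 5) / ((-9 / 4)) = -769 / 576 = -1.34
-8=-8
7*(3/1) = 21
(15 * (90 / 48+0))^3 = 11390625 / 512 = 22247.31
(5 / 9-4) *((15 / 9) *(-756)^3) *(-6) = -14882797440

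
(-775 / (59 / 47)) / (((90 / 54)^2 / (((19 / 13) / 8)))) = -249147 / 6136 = -40.60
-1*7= -7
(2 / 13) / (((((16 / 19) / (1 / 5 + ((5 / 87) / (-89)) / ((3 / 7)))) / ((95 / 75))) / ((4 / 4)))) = 4161247 / 90593100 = 0.05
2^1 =2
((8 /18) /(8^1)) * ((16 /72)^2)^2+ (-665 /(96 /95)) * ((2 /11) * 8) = -1243473349 /1299078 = -957.20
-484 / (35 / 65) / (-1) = 6292 / 7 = 898.86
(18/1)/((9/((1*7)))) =14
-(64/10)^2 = -1024/25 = -40.96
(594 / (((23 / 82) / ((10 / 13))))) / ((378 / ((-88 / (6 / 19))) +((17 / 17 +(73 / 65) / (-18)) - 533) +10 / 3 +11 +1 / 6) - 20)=-9161974800 / 3030982021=-3.02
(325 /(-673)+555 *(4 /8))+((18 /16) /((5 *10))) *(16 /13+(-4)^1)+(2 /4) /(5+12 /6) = 1696591609 /6124300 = 277.03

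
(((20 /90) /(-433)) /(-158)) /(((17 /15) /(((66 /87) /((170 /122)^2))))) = 81862 /73105661085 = 0.00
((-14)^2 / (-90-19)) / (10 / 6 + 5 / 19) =-5586 / 5995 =-0.93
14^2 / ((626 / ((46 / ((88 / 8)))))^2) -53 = -628171513 / 11854249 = -52.99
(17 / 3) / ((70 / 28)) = 34 / 15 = 2.27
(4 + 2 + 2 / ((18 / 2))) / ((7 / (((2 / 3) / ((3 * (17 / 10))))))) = 160 / 1377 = 0.12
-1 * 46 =-46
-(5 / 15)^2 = -1 / 9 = -0.11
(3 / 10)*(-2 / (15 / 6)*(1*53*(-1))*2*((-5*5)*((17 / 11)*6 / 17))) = -3816 / 11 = -346.91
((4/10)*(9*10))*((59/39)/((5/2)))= 1416/65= 21.78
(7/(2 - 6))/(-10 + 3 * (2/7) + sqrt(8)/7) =7 * sqrt(2)/1168 + 14/73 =0.20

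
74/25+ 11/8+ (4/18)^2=71027/16200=4.38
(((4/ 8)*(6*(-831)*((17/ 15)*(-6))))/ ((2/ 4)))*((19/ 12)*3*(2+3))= 805239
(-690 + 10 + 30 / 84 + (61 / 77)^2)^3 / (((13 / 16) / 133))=-19836111738629919973986 / 387070134451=-51246815429.88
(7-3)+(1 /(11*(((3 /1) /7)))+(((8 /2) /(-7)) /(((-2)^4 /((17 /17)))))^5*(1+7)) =299030111 /70992768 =4.21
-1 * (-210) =210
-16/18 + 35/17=179/153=1.17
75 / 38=1.97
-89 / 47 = -1.89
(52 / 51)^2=2704 / 2601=1.04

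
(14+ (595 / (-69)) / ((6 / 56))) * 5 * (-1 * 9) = 68810 / 23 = 2991.74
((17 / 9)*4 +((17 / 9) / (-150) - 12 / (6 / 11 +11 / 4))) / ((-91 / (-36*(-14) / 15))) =-610988 / 424125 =-1.44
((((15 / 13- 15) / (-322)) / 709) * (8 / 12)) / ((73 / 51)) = 3060 / 108327401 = 0.00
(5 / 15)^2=1 / 9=0.11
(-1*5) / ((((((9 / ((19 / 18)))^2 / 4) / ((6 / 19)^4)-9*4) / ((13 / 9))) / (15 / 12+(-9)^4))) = -104996 / 3969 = -26.45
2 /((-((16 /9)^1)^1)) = -9 /8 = -1.12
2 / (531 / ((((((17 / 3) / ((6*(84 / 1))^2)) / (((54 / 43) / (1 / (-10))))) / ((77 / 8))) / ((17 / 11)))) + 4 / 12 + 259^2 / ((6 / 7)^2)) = -3096 / 6882912430697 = -0.00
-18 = -18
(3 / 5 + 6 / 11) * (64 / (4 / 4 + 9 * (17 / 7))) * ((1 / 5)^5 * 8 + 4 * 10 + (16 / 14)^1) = 113407056 / 859375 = 131.96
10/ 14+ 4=33/ 7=4.71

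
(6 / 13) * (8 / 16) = 3 / 13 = 0.23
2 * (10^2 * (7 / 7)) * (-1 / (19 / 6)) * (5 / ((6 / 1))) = -1000 / 19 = -52.63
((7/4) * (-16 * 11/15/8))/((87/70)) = -539/261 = -2.07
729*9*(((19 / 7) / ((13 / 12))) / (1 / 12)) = 17950896 / 91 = 197262.59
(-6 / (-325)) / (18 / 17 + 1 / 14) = 1428 / 87425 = 0.02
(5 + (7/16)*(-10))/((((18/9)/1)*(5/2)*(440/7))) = 7/3520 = 0.00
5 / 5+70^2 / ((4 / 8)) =9801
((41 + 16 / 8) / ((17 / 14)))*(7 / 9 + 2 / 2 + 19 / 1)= 6622 / 9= 735.78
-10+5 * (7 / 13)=-95 / 13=-7.31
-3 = -3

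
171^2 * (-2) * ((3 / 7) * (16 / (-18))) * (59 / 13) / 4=2300292 / 91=25277.93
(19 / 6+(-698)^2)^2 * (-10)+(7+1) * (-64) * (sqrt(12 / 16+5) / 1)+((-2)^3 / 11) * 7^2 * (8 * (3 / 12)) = -469994230051807 / 198 - 256 * sqrt(23) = -2373708233812.62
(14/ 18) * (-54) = -42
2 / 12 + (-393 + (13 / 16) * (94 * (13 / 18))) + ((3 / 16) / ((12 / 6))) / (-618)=-20033509 / 59328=-337.67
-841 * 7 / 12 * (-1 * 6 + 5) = 5887 / 12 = 490.58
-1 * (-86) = 86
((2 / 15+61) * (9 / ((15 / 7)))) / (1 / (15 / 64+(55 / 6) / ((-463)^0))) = 2317259 / 960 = 2413.81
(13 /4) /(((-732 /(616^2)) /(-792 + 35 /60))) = 732000269 /549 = 1333333.82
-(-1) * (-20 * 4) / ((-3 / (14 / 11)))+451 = 16003 / 33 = 484.94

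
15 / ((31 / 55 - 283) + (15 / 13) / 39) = -139425 / 2624971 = -0.05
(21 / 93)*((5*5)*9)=1575 / 31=50.81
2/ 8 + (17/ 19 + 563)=42875/ 76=564.14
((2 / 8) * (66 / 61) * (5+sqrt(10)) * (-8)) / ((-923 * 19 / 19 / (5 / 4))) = 165 * sqrt(10) / 56303+825 / 56303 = 0.02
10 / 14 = 5 / 7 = 0.71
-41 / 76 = -0.54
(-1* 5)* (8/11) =-40/11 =-3.64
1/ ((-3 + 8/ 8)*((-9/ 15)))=5/ 6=0.83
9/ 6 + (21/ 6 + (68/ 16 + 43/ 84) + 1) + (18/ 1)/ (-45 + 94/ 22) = 10.32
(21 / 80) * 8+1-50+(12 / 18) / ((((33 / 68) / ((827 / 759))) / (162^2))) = 1091922613 / 27830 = 39235.45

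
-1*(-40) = 40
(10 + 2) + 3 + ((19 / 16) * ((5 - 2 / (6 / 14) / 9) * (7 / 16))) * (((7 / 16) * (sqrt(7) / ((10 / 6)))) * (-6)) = 5.30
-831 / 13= -63.92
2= 2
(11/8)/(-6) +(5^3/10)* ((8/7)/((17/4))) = 17891/5712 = 3.13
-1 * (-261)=261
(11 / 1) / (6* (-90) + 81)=-11 / 459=-0.02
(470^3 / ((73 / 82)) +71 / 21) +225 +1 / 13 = 2324186230937 / 19929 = 116623324.35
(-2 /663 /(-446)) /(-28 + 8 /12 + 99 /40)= -40 /147011189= -0.00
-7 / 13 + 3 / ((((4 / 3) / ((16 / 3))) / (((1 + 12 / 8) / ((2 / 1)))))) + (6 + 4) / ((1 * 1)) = 318 / 13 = 24.46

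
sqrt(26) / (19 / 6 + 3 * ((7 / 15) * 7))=30 * sqrt(26) / 389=0.39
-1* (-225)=225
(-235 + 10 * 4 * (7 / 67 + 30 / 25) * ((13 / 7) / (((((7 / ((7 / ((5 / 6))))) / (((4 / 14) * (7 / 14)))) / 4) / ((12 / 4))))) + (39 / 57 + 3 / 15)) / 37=-10844339 / 11539745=-0.94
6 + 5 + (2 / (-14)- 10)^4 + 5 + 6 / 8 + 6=101865215 / 9604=10606.54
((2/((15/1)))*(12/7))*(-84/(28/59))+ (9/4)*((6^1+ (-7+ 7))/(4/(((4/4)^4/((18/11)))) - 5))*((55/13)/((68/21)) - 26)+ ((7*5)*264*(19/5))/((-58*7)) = -342.64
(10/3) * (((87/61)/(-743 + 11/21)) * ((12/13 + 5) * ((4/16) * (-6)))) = 703395/12364456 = 0.06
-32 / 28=-8 / 7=-1.14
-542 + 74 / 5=-2636 / 5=-527.20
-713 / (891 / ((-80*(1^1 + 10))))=57040 / 81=704.20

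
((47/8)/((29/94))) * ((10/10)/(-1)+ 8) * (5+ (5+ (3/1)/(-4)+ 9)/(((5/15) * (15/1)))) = 2365839/2320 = 1019.76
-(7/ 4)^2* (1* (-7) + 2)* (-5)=-1225/ 16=-76.56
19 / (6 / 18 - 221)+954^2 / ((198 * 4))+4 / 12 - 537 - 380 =2538326 / 10923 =232.38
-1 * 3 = -3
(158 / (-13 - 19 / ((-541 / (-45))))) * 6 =-128217 / 1972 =-65.02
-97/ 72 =-1.35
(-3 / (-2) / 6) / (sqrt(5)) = sqrt(5) / 20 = 0.11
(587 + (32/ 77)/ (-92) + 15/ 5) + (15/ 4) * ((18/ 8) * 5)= 17913537/ 28336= 632.18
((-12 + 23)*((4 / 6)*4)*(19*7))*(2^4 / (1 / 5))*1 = 936320 / 3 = 312106.67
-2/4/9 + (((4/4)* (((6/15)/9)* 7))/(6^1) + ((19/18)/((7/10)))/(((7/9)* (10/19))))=24343/6615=3.68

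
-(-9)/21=3/7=0.43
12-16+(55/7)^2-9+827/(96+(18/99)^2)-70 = -1029251/81340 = -12.65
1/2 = 0.50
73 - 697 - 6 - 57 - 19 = -706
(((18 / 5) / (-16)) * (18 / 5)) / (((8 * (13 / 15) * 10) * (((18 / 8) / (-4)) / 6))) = 81 / 650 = 0.12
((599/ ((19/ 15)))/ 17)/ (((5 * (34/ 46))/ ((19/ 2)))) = 41331/ 578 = 71.51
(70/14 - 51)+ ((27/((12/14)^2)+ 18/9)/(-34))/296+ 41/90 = -82511647/1811520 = -45.55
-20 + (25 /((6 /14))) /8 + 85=1735 /24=72.29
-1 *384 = -384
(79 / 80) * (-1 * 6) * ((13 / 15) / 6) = -1027 / 1200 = -0.86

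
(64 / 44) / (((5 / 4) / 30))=384 / 11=34.91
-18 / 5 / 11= -18 / 55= -0.33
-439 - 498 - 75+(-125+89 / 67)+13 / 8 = -607849 / 536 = -1134.05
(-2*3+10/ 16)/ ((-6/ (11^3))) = 57233/ 48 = 1192.35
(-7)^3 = -343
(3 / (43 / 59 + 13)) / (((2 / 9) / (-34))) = -1003 / 30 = -33.43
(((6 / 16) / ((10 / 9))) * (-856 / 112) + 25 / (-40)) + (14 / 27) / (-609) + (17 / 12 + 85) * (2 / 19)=5.89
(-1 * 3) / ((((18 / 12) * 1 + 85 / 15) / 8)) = -144 / 43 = -3.35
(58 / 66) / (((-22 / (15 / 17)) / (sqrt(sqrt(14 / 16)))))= -145 * 14^(1 / 4) / 8228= -0.03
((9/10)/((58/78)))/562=351/162980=0.00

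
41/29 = 1.41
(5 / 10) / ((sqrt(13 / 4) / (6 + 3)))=9 * sqrt(13) / 13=2.50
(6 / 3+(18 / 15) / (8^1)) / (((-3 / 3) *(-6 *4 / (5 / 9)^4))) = 5375 / 629856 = 0.01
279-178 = 101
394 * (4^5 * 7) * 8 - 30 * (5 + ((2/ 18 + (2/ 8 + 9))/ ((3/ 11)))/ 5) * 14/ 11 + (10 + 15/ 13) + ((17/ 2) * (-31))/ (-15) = 290773347583/ 12870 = 22593111.70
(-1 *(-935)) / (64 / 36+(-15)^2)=8415 / 2041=4.12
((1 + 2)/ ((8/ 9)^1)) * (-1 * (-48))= 162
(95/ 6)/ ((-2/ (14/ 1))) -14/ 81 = -17983/ 162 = -111.01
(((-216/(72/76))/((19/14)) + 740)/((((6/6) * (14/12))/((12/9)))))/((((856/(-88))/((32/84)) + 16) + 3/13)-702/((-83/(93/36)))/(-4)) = -217250176/4907105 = -44.27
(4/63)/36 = 1/567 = 0.00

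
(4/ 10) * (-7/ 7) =-2/ 5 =-0.40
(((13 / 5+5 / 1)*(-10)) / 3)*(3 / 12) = -19 / 3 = -6.33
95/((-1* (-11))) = 95/11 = 8.64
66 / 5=13.20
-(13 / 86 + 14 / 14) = -99 / 86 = -1.15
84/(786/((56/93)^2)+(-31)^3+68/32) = -0.00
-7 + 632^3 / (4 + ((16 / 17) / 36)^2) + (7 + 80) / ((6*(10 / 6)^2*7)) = 517061386553743 / 8194550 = 63098203.87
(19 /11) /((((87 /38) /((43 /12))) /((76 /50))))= 294937 /71775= 4.11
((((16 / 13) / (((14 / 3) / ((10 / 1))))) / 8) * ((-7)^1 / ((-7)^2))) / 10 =-3 / 637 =-0.00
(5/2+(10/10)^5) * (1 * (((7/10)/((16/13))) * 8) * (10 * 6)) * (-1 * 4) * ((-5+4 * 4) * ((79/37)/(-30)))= 553553/185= 2992.18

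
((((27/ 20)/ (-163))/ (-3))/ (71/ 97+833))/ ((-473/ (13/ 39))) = -291/ 124703006560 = -0.00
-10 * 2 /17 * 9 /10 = -18 /17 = -1.06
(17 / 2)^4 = 83521 / 16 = 5220.06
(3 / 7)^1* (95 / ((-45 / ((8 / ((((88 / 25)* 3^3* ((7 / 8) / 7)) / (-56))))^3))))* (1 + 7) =30507008000000 / 78594219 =388158.42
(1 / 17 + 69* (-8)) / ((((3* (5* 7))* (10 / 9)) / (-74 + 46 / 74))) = 15284907 / 44030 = 347.15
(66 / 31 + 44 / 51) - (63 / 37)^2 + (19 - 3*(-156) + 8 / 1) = 1071572936 / 2164389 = 495.09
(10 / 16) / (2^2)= 5 / 32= 0.16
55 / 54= 1.02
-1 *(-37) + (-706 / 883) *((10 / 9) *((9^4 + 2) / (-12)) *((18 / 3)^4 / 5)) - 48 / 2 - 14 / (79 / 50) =8785363029 / 69757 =125942.39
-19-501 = -520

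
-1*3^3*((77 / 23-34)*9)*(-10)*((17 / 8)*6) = -43685325 / 46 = -949680.98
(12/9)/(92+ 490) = 2/873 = 0.00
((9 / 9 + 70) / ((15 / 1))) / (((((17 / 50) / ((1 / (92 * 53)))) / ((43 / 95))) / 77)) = 235081 / 2362422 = 0.10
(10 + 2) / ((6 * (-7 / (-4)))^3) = 32 / 3087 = 0.01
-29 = -29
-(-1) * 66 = 66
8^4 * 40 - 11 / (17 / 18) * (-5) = 2786270 / 17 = 163898.24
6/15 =2/5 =0.40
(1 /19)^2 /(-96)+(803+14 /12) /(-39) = -27869239 /1351584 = -20.62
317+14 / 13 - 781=-6018 / 13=-462.92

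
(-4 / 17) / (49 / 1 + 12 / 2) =-4 / 935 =-0.00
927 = 927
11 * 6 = 66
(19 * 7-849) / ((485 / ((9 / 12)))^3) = -4833 / 1825346000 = -0.00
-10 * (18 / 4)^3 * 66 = -120285 / 2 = -60142.50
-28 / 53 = -0.53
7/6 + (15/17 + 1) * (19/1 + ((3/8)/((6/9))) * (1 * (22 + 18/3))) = 6791/102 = 66.58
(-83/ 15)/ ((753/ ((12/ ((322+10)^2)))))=-0.00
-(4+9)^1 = -13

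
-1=-1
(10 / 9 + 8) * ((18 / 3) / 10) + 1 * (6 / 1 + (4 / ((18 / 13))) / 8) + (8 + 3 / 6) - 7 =2399 / 180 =13.33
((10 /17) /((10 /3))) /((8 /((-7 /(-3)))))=0.05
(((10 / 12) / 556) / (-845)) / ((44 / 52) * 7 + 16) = -1 / 12359880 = -0.00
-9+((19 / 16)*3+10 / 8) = -67 / 16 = -4.19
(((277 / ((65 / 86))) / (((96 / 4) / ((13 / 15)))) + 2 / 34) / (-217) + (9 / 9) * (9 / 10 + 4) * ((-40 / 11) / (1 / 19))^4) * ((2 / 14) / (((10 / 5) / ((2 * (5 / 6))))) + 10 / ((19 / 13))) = 548179748599825704233 / 705280874760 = 777250267.54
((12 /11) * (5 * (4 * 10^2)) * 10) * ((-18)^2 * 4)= 311040000 /11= 28276363.64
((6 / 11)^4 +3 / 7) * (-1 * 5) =-264975 / 102487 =-2.59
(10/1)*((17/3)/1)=56.67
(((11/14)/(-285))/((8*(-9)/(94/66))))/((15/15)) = 47/861840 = 0.00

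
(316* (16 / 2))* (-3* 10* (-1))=75840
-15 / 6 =-5 / 2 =-2.50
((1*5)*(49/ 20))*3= 147/ 4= 36.75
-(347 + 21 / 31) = -10778 / 31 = -347.68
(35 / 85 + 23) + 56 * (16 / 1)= 15630 / 17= 919.41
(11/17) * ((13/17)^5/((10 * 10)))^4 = 209054601523688793826811/6909193391300873288082721700000000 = 0.00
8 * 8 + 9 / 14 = 905 / 14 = 64.64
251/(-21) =-11.95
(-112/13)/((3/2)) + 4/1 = -68/39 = -1.74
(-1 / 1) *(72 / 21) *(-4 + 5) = -24 / 7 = -3.43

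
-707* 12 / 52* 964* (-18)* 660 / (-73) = -25595754.18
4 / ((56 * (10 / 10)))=1 / 14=0.07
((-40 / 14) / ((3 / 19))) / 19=-20 / 21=-0.95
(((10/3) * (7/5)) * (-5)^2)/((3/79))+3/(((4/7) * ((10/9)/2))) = 554701/180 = 3081.67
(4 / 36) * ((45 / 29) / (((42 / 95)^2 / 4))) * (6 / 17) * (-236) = -21299000 / 72471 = -293.90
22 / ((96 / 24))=11 / 2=5.50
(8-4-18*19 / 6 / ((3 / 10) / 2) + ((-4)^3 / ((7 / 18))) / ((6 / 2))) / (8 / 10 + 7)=-1160 / 21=-55.24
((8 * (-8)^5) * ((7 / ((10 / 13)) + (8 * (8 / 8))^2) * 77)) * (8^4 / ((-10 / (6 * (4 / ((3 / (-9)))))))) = -1087878708854784 / 25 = -43515148354191.36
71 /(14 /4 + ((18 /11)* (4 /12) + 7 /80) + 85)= 62480 /78437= 0.80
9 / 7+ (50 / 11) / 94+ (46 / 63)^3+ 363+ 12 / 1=48700645825 / 129274299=376.72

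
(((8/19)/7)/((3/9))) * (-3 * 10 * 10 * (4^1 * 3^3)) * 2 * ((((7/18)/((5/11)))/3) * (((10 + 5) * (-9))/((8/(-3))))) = -3207600/19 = -168821.05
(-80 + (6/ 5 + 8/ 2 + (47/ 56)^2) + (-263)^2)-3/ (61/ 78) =66084225041/ 956480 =69091.07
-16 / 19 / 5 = -16 / 95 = -0.17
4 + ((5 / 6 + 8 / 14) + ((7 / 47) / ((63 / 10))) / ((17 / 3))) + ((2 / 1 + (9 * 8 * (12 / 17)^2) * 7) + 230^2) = 30326201117 / 570486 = 53158.54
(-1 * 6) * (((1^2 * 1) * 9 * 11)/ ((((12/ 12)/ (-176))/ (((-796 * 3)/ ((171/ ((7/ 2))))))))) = -97086528/ 19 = -5109817.26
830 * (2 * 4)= 6640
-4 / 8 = -1 / 2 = -0.50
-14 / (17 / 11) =-154 / 17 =-9.06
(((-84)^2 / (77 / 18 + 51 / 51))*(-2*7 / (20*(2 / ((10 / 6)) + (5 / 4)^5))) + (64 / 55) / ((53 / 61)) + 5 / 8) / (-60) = 5796393937 / 1594282400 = 3.64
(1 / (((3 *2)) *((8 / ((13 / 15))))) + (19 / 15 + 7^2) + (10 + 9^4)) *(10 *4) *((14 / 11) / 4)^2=233598925 / 8712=26813.47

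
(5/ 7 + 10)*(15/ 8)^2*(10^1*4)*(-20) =-421875/ 14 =-30133.93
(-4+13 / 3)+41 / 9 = 44 / 9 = 4.89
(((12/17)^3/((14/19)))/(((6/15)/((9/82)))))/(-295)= -36936/83191829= -0.00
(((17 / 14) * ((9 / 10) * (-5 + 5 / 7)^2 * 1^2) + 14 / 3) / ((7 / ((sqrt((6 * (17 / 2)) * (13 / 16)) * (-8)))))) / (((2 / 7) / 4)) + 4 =-2544.05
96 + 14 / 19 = 96.74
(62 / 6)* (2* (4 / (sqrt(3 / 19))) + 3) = 31 + 248* sqrt(57) / 9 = 239.04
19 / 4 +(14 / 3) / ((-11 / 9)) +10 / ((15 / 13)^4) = 2928493 / 445500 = 6.57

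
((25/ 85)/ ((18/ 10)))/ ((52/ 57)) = 475/ 2652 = 0.18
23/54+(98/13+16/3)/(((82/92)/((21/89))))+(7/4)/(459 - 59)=3.84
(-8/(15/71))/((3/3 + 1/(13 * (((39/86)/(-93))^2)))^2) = -2741627512/758228815815135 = -0.00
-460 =-460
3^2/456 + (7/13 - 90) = -176737/1976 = -89.44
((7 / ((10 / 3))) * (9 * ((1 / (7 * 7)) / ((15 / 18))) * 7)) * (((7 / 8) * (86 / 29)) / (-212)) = -24381 / 614800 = -0.04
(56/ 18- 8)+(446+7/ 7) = 3979/ 9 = 442.11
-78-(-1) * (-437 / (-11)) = -421 / 11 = -38.27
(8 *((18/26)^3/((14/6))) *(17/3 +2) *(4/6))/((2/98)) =625968/2197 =284.92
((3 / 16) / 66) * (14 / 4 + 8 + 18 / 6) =29 / 704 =0.04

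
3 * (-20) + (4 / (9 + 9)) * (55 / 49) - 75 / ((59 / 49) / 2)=-4796000 / 26019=-184.33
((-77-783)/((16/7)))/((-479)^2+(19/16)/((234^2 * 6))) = -395557344/241214810807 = -0.00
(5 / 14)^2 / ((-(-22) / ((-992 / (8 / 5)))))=-3875 / 1078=-3.59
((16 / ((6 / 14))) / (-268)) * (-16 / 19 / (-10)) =-0.01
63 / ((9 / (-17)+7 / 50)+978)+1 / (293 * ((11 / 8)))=179239402 / 2678213087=0.07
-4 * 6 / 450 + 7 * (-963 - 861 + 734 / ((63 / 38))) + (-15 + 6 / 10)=-2178752 / 225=-9683.34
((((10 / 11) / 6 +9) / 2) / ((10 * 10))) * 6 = 151 / 550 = 0.27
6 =6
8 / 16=1 / 2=0.50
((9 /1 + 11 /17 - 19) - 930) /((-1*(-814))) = -15969 /13838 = -1.15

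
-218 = -218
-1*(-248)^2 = -61504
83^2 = 6889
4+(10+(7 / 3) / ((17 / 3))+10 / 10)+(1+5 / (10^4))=558017 / 34000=16.41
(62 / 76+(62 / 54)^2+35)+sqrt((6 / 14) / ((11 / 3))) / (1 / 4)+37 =12*sqrt(77) / 77+2053661 / 27702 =75.50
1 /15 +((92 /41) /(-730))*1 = 571 /8979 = 0.06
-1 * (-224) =224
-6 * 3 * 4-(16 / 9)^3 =-56584 / 729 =-77.62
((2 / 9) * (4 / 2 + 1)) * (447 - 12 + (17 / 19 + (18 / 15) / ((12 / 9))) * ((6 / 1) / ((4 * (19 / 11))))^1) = 1050651 / 3610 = 291.04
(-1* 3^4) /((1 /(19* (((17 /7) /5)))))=-26163 /35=-747.51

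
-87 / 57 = -29 / 19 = -1.53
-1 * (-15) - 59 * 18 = -1047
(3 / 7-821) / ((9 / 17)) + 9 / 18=-195233 / 126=-1549.47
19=19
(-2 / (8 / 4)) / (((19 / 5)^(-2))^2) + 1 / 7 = -911622 / 4375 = -208.37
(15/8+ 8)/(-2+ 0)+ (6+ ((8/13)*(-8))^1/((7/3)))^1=-1525/1456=-1.05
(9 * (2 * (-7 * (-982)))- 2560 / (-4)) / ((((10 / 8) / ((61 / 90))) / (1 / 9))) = 15173384 / 2025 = 7493.03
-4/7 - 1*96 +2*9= -550/7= -78.57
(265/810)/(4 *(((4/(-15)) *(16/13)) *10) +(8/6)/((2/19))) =-0.71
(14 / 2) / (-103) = -7 / 103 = -0.07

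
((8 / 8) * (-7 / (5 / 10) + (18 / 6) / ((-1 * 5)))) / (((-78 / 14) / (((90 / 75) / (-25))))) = -1022 / 8125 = -0.13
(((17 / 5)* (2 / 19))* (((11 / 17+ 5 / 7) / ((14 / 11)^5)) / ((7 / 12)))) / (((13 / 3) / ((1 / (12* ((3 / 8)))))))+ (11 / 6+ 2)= 23471009701 / 6102453630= 3.85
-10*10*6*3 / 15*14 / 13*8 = -13440 / 13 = -1033.85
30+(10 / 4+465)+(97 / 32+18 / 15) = 501.73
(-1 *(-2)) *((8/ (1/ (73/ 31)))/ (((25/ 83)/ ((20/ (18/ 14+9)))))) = 339304/ 1395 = 243.23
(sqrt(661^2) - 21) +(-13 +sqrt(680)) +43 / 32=2* sqrt(170) +20107 / 32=654.42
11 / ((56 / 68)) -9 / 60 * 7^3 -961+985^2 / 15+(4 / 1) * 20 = 63762.57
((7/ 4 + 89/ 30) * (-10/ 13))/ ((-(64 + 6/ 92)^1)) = 6509/ 114933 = 0.06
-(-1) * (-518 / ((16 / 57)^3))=-47964987 / 2048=-23420.40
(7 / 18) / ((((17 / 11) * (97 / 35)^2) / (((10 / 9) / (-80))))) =-0.00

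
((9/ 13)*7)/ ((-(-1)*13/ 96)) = 6048/ 169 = 35.79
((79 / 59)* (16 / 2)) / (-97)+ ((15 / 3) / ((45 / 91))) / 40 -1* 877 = -1806572287 / 2060280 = -876.86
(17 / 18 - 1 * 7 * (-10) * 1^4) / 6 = 1277 / 108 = 11.82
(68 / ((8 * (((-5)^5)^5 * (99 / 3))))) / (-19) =0.00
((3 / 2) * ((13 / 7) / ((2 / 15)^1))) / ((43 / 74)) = 21645 / 602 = 35.96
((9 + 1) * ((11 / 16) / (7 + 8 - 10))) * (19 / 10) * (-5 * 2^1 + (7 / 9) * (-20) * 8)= -25289 / 72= -351.24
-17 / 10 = -1.70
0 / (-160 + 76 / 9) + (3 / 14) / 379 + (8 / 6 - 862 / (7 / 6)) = -11739895 / 15918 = -737.52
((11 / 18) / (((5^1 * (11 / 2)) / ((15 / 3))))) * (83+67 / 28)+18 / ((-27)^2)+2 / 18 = 21827 / 2268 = 9.62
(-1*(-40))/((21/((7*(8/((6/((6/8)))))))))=40/3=13.33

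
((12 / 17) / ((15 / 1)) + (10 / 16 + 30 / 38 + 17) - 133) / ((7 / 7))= -1479837 / 12920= -114.54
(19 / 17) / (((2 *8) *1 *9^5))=19 / 16061328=0.00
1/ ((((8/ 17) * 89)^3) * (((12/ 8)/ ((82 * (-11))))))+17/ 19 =4559938135/ 5143453824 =0.89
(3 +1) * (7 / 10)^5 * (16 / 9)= 33614 / 28125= 1.20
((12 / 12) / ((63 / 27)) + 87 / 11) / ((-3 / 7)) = -214 / 11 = -19.45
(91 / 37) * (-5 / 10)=-1.23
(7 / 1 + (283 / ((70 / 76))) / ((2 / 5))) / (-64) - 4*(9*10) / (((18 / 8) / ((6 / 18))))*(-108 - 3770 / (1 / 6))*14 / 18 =1900642463 / 2016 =942779.00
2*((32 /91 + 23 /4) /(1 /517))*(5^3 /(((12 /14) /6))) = 143532125 /26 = 5520466.35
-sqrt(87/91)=-sqrt(7917)/91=-0.98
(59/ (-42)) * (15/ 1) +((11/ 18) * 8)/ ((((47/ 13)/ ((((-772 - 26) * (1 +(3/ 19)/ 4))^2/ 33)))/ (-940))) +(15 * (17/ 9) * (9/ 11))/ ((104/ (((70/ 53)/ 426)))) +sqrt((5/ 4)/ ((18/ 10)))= -2395974684143485/ 90402312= -26503466.90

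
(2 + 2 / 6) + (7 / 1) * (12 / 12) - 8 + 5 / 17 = 83 / 51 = 1.63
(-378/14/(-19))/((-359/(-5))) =135/6821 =0.02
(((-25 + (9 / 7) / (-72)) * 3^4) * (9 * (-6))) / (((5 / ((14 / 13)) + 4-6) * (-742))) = -3063987 / 54908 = -55.80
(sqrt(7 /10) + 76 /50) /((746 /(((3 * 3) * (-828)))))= -141588 /9325 - 1863 * sqrt(70) /1865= -23.54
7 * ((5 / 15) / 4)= 7 / 12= 0.58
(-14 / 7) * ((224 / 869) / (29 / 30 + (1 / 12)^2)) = -322560 / 609169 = -0.53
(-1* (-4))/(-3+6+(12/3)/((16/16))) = 4/7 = 0.57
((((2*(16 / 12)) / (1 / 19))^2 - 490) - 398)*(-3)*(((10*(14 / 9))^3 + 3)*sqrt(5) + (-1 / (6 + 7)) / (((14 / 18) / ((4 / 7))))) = 181344 / 637 - 41500377944*sqrt(5) / 2187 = -42431204.19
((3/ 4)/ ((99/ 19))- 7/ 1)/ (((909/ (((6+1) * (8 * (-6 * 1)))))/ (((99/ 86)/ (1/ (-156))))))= -1976520/ 4343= -455.10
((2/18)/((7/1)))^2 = 1/3969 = 0.00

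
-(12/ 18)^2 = -0.44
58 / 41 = 1.41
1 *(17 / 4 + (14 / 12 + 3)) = 8.42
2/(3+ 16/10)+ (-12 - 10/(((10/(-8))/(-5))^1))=-1186/23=-51.57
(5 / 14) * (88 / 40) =11 / 14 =0.79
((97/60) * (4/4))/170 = 97/10200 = 0.01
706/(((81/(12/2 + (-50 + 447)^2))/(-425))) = -47292380750/81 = -583856552.47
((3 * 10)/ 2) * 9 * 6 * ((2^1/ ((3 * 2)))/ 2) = 135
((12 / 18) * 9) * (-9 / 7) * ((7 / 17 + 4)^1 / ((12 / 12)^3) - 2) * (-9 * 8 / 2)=669.78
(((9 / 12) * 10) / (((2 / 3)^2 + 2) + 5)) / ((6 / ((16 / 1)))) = 2.69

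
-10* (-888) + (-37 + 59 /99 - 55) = 870071 /99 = 8788.60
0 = 0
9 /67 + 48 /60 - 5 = -1362 /335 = -4.07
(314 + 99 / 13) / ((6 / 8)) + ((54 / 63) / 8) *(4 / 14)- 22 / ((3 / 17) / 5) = -743311 / 3822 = -194.48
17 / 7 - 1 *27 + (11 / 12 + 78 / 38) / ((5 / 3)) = -60621 / 2660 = -22.79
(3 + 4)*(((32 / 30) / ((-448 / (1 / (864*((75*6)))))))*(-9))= 1 / 2592000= 0.00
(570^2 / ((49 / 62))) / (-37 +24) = -20143800 / 637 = -31622.92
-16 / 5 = -3.20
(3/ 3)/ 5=1/ 5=0.20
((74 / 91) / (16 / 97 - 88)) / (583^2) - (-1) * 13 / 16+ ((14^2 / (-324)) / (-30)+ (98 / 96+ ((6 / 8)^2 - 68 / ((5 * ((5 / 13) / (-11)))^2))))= -11859659808596297989 / 5336335474470000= -2222.44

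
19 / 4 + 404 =1635 / 4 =408.75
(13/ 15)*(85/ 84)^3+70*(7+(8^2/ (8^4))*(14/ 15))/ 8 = 62.28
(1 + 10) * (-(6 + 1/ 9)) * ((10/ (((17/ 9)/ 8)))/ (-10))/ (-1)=-4840/ 17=-284.71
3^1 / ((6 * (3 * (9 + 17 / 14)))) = 7 / 429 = 0.02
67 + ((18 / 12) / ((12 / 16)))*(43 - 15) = 123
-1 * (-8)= 8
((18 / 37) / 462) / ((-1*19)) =-3 / 54131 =-0.00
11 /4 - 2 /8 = 5 /2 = 2.50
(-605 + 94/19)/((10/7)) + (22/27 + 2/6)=-2148899/5130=-418.89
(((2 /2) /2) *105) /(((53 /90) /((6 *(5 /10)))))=14175 /53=267.45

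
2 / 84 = 1 / 42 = 0.02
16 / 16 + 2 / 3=5 / 3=1.67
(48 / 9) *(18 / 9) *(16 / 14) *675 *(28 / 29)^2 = 6451200 / 841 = 7670.87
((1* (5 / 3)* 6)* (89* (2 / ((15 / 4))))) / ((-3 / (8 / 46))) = -5696 / 207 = -27.52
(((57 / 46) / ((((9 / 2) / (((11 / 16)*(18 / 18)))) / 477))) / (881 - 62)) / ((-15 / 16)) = -11077 / 94185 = -0.12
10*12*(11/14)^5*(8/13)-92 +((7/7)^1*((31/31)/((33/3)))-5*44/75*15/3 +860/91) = -540851977/7210203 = -75.01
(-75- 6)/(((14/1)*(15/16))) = -216/35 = -6.17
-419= -419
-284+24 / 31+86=-6114 / 31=-197.23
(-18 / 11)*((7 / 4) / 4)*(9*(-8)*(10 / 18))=315 / 11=28.64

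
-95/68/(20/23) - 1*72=-20021/272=-73.61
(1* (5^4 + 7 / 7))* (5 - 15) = -6260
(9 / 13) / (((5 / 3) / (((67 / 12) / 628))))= 603 / 163280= 0.00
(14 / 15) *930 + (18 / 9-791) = 79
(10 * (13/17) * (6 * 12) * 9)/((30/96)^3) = 69009408/425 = 162375.08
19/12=1.58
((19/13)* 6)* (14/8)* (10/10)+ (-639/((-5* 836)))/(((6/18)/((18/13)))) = 217104/13585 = 15.98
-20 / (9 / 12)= -80 / 3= -26.67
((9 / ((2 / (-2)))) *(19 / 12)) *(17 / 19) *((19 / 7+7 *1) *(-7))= 867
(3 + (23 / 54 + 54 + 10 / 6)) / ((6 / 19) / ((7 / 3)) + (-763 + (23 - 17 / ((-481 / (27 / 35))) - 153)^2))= 17183302934525 / 4690393103033856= 0.00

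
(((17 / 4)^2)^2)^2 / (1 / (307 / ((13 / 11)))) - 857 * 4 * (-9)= 23583417794993 / 851968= 27681107.50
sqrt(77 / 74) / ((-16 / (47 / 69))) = -47 * sqrt(5698) / 81696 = -0.04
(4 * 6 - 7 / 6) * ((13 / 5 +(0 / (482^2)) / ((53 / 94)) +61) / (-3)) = -7261 / 15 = -484.07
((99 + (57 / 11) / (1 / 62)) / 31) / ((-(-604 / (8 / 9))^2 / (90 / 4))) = -15410 / 23325423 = -0.00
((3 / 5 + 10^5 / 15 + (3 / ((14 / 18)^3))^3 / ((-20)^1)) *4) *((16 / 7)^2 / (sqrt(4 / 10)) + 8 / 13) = 128892115761944 / 7868953365 + 2062273852191104 *sqrt(10) / 29659901145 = 236255.23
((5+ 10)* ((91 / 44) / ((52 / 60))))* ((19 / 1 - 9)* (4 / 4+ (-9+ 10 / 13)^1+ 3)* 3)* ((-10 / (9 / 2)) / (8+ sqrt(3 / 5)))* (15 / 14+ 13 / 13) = 10875000 / 4121 - 271875* sqrt(15) / 4121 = 2383.41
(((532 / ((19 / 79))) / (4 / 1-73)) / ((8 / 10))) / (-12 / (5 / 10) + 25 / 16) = 44240 / 24771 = 1.79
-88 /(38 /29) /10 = -638 /95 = -6.72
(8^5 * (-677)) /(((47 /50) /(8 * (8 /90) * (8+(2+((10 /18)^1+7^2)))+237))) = -6592655548.28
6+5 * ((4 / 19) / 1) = 7.05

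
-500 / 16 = -125 / 4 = -31.25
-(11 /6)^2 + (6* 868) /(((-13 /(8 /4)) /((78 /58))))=-1128437 /1044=-1080.88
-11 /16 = -0.69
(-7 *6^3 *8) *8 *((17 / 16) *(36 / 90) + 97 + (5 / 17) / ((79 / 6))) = -63320999616 / 6715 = -9429784.01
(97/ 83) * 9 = 873/ 83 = 10.52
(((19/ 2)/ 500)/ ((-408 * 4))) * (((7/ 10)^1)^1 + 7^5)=-3193463/ 16320000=-0.20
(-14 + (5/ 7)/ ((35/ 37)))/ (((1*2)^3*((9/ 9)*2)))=-649/ 784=-0.83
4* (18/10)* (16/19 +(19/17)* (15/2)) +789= 1381497/1615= 855.42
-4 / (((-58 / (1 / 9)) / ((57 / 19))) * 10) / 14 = 1 / 6090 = 0.00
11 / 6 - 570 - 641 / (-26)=-21197 / 39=-543.51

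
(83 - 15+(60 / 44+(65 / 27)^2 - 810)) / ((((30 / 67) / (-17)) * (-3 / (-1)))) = 3355885816 / 360855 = 9299.82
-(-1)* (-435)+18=-417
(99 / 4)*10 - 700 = -905 / 2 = -452.50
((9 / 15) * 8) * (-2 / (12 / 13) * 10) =-104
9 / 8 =1.12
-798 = -798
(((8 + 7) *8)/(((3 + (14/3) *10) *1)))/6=60/149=0.40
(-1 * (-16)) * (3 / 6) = 8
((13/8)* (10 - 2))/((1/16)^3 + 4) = 53248/16385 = 3.25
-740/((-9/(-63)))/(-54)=2590/27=95.93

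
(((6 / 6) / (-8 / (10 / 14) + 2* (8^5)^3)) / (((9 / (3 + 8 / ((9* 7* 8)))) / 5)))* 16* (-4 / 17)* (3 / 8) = -4750 / 141309234401749029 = -0.00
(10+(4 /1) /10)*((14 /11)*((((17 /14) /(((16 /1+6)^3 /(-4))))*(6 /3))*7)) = -6188 /73205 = -0.08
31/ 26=1.19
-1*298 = -298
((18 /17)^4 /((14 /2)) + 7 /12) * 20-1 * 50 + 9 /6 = -33.24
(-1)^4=1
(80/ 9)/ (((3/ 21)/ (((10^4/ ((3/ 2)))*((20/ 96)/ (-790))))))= -700000/ 6399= -109.39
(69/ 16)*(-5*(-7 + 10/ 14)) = 3795/ 28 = 135.54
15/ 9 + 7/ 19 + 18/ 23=3694/ 1311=2.82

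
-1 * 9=-9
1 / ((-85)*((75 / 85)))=-0.01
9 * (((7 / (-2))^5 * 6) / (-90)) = 50421 / 160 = 315.13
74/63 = 1.17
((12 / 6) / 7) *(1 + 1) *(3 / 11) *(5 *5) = 300 / 77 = 3.90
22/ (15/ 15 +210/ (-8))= -88/ 101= -0.87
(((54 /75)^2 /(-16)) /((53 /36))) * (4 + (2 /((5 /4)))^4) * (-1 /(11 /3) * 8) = 115403616 /227734375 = 0.51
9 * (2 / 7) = 18 / 7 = 2.57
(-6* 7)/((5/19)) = -798/5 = -159.60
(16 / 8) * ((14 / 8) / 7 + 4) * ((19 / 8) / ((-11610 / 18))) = -323 / 10320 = -0.03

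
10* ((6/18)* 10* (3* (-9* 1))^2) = 24300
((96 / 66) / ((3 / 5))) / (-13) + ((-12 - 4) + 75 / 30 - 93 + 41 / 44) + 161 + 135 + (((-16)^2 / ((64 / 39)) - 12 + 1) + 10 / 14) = 4035547 / 12012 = 335.96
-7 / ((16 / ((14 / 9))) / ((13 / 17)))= -637 / 1224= -0.52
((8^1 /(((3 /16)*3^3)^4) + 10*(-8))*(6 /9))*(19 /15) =-130842108896 /1937102445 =-67.55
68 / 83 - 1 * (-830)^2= -57178632 / 83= -688899.18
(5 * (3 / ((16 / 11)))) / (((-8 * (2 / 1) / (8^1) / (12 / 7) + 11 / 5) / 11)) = 27225 / 248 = 109.78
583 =583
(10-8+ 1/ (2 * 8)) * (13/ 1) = 429/ 16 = 26.81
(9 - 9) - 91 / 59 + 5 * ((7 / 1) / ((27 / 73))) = 148288 / 1593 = 93.09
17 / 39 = 0.44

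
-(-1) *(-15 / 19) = -15 / 19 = -0.79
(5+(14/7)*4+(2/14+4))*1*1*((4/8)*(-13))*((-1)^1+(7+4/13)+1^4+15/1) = -17400/7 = -2485.71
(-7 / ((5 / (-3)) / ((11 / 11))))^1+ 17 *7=616 / 5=123.20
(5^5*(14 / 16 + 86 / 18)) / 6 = 1271875 / 432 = 2944.16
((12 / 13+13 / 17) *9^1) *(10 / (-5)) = -6714 / 221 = -30.38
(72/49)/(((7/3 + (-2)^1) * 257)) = 216/12593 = 0.02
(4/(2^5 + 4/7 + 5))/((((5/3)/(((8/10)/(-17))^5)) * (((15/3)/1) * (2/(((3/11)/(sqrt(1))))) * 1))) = -0.00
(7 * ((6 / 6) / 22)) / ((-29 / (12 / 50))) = -21 / 7975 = -0.00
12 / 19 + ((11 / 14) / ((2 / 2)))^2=4651 / 3724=1.25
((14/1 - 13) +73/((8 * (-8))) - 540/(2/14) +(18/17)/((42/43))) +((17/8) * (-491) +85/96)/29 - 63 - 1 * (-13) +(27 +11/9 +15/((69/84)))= -6019944835/1576512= -3818.52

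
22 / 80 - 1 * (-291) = 11651 / 40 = 291.28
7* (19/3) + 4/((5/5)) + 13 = 184/3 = 61.33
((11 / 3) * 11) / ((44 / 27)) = 99 / 4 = 24.75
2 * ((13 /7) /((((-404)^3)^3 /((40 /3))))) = -65 /376297729660871949041664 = -0.00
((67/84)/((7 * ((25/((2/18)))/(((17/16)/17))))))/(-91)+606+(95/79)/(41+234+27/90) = 25388104437101971/41894259825600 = 606.00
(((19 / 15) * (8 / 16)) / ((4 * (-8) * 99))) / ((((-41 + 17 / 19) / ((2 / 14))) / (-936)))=-4693 / 7040880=-0.00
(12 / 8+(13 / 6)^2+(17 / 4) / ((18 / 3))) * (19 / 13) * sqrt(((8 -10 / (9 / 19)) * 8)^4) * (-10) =-10518746560 / 9477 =-1109923.66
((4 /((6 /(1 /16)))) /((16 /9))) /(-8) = -3 /1024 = -0.00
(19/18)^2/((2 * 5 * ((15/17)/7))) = 42959/48600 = 0.88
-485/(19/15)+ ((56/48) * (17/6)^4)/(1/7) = 21187651/147744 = 143.41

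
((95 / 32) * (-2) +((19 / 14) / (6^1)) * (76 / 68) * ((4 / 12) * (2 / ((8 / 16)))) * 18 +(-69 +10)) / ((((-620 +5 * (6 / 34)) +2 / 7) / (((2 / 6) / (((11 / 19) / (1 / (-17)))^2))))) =13488043 / 41202434064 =0.00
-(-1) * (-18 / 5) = -18 / 5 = -3.60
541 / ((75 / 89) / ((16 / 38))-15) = -385192 / 9255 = -41.62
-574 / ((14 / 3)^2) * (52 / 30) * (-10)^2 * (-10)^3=31980000 / 7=4568571.43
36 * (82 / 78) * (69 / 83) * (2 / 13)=67896 / 14027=4.84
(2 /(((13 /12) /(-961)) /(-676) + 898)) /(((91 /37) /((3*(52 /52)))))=10240416 /3769487911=0.00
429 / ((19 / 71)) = 30459 / 19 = 1603.11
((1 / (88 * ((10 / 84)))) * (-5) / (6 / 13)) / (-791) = 13 / 9944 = 0.00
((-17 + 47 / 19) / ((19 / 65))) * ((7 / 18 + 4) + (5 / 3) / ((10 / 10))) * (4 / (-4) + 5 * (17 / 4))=-4399785 / 722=-6093.89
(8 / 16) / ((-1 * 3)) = -1 / 6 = -0.17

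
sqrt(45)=6.71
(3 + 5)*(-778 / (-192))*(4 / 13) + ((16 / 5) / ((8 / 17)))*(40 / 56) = 4049 / 273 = 14.83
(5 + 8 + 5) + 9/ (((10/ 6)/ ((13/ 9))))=129/ 5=25.80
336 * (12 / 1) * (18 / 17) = 72576 / 17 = 4269.18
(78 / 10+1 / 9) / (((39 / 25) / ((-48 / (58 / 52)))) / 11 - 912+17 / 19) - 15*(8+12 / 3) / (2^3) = -61720436435 / 2742072318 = -22.51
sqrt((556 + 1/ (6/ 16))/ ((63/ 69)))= 2*sqrt(67459)/ 21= 24.74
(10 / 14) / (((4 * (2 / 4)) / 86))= 215 / 7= 30.71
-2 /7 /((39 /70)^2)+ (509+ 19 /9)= 776000 /1521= 510.19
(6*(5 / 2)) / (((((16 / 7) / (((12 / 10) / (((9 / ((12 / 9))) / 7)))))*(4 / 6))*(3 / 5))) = 245 / 12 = 20.42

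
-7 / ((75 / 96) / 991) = -221984 / 25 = -8879.36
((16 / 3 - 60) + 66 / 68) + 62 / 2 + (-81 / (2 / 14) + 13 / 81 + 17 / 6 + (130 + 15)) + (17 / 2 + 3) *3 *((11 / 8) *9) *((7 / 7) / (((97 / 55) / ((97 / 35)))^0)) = -325297 / 22032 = -14.76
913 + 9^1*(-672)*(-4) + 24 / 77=1933109 / 77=25105.31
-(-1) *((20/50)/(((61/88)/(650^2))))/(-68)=-3718000/1037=-3585.34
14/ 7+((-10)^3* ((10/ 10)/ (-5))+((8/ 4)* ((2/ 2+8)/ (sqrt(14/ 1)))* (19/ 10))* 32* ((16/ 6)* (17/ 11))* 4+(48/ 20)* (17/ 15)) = 5118/ 25+496128* sqrt(14)/ 385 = 5026.38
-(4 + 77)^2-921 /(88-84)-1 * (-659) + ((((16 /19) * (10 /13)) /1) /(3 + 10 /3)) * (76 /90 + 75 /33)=-3798584197 /619476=-6131.93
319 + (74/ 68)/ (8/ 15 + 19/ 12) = 689831/ 2159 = 319.51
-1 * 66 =-66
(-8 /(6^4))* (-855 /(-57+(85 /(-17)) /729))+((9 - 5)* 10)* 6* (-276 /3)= -22080.09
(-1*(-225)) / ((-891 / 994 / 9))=-24850 / 11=-2259.09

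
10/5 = 2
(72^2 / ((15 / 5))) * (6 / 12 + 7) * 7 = 90720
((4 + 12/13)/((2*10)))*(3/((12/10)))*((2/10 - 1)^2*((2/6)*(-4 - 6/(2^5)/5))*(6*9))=-46512/1625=-28.62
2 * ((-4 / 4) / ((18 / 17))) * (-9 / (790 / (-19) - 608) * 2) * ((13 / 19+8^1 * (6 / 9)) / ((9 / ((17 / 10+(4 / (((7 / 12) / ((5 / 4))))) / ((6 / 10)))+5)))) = -71981 / 98010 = -0.73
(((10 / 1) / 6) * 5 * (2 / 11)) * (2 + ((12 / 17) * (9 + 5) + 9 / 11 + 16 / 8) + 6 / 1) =193550 / 6171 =31.36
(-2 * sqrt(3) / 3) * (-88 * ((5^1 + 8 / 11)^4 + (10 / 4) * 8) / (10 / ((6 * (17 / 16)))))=70994.11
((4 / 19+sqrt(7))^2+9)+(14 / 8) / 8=8*sqrt(7) / 19+187871 / 11552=17.38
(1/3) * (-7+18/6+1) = -1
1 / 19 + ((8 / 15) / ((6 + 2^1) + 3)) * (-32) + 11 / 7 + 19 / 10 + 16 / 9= 98761 / 26334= 3.75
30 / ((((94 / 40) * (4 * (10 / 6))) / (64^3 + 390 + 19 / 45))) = 23628098 / 47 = 502725.49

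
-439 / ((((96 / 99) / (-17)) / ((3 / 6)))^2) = -138162519 / 4096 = -33731.08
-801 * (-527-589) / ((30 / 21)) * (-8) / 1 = -25029648 / 5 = -5005929.60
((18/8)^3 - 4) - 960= -60967/64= -952.61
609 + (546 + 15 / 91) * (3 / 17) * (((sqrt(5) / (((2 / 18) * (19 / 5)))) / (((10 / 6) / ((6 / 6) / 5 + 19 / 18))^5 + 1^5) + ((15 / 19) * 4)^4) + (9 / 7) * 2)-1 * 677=123620675642625555 * sqrt(5) / 2773577909751649 + 1060032458594 / 108557393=9864.38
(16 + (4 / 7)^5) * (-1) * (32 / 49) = -8637952 / 823543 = -10.49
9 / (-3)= -3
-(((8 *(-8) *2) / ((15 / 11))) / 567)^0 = -1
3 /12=1 /4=0.25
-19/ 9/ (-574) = 19/ 5166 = 0.00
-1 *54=-54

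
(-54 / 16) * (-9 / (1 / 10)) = 1215 / 4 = 303.75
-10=-10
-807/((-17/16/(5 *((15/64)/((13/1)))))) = 60525/884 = 68.47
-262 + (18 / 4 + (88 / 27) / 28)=-257.38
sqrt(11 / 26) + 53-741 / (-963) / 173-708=-36373868 / 55533 + sqrt(286) / 26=-654.35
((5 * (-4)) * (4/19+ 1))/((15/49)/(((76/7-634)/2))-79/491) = 574700770/3842617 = 149.56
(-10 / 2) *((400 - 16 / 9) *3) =-17920 / 3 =-5973.33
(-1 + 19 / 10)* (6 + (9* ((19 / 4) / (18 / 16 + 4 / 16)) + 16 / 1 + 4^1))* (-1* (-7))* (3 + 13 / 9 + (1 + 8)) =24178 / 5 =4835.60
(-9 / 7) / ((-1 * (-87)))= -3 / 203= -0.01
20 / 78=10 / 39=0.26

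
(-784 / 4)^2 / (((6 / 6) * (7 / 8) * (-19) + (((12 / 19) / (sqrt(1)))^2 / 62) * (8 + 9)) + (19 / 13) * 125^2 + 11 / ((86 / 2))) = 1922572975232 / 1142067133955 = 1.68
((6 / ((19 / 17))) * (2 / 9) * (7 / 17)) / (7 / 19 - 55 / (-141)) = 329 / 508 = 0.65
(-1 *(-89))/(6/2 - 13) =-89/10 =-8.90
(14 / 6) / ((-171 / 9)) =-7 / 57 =-0.12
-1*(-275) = 275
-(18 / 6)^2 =-9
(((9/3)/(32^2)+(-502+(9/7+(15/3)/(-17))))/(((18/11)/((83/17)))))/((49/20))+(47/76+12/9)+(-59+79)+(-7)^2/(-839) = -4283271033434131/7281485600256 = -588.24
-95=-95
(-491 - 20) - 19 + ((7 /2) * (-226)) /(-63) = -517.44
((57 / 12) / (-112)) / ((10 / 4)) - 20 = -22419 / 1120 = -20.02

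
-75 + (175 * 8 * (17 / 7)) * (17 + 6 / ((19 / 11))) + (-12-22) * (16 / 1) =1310839 / 19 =68991.53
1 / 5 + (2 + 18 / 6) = 26 / 5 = 5.20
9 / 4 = 2.25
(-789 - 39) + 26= -802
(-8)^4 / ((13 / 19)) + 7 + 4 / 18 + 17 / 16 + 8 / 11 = 123458791 / 20592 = 5995.47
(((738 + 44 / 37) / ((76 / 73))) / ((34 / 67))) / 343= 66884425 / 16396772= 4.08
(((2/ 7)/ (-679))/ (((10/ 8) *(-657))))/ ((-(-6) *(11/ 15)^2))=20/ 125949747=0.00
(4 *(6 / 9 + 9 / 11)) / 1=196 / 33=5.94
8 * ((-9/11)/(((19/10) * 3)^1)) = -240/209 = -1.15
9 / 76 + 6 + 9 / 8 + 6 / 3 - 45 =-35.76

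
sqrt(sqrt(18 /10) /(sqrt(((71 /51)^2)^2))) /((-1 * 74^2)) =-51 * sqrt(3) * 5^(3 /4) /1943980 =-0.00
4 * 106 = 424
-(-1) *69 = 69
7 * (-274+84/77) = -21014/11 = -1910.36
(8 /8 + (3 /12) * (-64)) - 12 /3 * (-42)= 153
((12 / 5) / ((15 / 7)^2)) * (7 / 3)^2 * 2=19208 / 3375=5.69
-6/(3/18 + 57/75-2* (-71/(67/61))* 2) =-60300/2607913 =-0.02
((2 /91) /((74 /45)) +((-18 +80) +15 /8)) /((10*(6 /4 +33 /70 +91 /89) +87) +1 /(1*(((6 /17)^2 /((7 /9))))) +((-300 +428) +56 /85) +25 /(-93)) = 32689668956355 /128721916748854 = 0.25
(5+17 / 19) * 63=7056 / 19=371.37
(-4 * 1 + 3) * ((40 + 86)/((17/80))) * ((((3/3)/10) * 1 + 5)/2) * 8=-12096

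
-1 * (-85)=85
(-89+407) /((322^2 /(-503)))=-79977 /51842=-1.54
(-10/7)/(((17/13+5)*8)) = -65/2296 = -0.03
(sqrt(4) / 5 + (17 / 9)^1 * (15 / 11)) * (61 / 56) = 29951 / 9240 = 3.24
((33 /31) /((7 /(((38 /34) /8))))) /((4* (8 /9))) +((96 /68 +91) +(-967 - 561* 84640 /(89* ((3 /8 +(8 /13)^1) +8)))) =-5061306886701 /84050176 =-60217.68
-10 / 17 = -0.59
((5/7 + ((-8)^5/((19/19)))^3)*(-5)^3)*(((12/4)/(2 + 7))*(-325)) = -3335185270920465625/7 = -476455038702923660.71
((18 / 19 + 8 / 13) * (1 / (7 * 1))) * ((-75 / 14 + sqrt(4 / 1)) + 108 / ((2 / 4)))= 44197 / 931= 47.47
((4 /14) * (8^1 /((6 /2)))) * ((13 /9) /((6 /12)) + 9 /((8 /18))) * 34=16184 /27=599.41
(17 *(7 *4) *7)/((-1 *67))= -3332/67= -49.73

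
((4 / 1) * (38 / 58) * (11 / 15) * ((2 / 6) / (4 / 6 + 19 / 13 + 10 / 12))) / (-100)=-0.00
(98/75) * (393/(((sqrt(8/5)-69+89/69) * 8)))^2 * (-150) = -2458592712303098805/23805546684856448-907447100785785 * sqrt(10)/743923333901764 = -107.14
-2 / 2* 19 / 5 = -19 / 5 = -3.80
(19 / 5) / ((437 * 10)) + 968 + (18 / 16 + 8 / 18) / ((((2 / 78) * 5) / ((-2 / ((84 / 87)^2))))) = 5094423169 / 5409600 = 941.74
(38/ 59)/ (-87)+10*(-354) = -18170858/ 5133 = -3540.01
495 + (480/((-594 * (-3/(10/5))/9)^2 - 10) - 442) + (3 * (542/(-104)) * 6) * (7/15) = 11801809/1272830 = 9.27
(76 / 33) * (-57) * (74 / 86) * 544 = -29064832 / 473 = -61447.85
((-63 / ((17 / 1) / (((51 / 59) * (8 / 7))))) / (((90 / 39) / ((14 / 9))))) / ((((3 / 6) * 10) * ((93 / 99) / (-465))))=72072 / 295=244.31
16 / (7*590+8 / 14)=56 / 14457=0.00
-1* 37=-37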